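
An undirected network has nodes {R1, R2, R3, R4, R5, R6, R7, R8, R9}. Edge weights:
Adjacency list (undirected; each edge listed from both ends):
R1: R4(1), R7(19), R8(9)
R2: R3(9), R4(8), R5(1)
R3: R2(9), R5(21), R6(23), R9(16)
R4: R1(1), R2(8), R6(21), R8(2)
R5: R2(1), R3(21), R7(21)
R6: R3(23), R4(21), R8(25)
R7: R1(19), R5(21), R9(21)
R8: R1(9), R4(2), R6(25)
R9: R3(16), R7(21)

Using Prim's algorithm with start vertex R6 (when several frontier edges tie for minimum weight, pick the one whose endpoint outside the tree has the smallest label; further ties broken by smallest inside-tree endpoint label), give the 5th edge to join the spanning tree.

Prim's algorithm from R6:
Step 1: cheapest edge leaving the tree is R4 R6 (21); add R4.
Step 2: cheapest edge leaving the tree is R1 R4 (1); add R1.
Step 3: cheapest edge leaving the tree is R4 R8 (2); add R8.
Step 4: cheapest edge leaving the tree is R2 R4 (8); add R2.
Step 5: cheapest edge leaving the tree is R2 R5 (1); add R5.
Step 6: cheapest edge leaving the tree is R2 R3 (9); add R3.
Step 7: cheapest edge leaving the tree is R3 R9 (16); add R9.
Step 8: cheapest edge leaving the tree is R1 R7 (19); add R7.
The 5th edge added is R2 R5.

R2-R5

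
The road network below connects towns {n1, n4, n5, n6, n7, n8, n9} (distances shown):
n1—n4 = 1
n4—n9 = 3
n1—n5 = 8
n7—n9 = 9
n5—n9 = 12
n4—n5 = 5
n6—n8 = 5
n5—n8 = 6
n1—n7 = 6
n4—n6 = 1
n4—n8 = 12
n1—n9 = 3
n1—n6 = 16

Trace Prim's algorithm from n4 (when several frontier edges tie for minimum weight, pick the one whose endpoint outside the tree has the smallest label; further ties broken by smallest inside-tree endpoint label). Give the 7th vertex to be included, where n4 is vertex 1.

n7

Prim's algorithm from n4:
Step 1: cheapest edge leaving the tree is n1—n4 (1); add n1.
Step 2: cheapest edge leaving the tree is n4—n6 (1); add n6.
Step 3: cheapest edge leaving the tree is n1—n9 (3); add n9.
Step 4: cheapest edge leaving the tree is n4—n5 (5); add n5.
Step 5: cheapest edge leaving the tree is n6—n8 (5); add n8.
Step 6: cheapest edge leaving the tree is n1—n7 (6); add n7.
Vertex order: n4, n1, n6, n9, n5, n8, n7. The 7th vertex is n7.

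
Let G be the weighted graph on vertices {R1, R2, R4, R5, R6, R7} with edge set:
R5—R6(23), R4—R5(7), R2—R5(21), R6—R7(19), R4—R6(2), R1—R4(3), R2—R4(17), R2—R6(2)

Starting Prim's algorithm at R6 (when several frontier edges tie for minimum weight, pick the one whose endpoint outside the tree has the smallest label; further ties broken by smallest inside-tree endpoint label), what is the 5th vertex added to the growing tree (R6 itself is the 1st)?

Grow the tree from R6 using Prim:
Step 1: frontier [R2—R6 2, R4—R6 2, R6—R7 19, R5—R6 23] → take R2—R6 (2); add R2.
Step 2: frontier [R2—R4 17, R2—R5 21, R4—R6 2, R6—R7 19, R5—R6 23] → take R4—R6 (2); add R4.
Step 3: frontier [R2—R5 21, R1—R4 3, R4—R5 7, R6—R7 19, R5—R6 23] → take R1—R4 (3); add R1.
Step 4: frontier [R2—R5 21, R4—R5 7, R6—R7 19, R5—R6 23] → take R4—R5 (7); add R5.
Step 5: frontier [R6—R7 19] → take R6—R7 (19); add R7.
Vertex order: R6, R2, R4, R1, R5, R7. The 5th vertex is R5.

R5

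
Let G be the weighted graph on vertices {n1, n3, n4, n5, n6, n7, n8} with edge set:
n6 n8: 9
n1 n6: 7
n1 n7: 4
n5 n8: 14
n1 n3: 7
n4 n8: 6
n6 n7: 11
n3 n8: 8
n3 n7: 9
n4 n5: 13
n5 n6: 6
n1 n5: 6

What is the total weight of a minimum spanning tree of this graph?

Kruskal's algorithm — process edges by increasing weight (ties by edge label):
n1 n7 (4): add — endpoints in different components.
n1 n5 (6): add — endpoints in different components.
n4 n8 (6): add — endpoints in different components.
n5 n6 (6): add — endpoints in different components.
n1 n3 (7): add — endpoints in different components.
n1 n6 (7): skip — n6 and n1 already connected.
n3 n8 (8): add — endpoints in different components.
MST edges: n1 n7, n1 n5, n4 n8, n5 n6, n1 n3, n3 n8; total weight 4+6+6+6+7+8 = 37.

37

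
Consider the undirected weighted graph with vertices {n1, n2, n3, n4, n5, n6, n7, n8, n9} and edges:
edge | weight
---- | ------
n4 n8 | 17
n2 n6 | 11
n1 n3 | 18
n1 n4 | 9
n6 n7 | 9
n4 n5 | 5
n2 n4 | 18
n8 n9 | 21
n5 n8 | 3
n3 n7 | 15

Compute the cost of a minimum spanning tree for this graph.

Prim's algorithm from n5:
Step 1: cheapest edge leaving the tree is n5 n8 (3); add n8.
Step 2: cheapest edge leaving the tree is n4 n5 (5); add n4.
Step 3: cheapest edge leaving the tree is n1 n4 (9); add n1.
Step 4: cheapest edge leaving the tree is n2 n4 (18); add n2.
Step 5: cheapest edge leaving the tree is n2 n6 (11); add n6.
Step 6: cheapest edge leaving the tree is n6 n7 (9); add n7.
Step 7: cheapest edge leaving the tree is n3 n7 (15); add n3.
Step 8: cheapest edge leaving the tree is n8 n9 (21); add n9.
MST edges: n5 n8, n4 n5, n1 n4, n2 n4, n2 n6, n6 n7, n3 n7, n8 n9; total weight 3+5+9+18+11+9+15+21 = 91.

91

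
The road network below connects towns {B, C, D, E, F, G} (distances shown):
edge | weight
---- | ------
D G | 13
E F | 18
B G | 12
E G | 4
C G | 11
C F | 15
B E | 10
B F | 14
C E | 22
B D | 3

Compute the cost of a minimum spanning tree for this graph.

Sort edges by weight, then run Kruskal:
B D (3): add. Components now {B,D} {C} {E} {F} {G}
E G (4): add. Components now {B,D} {C} {E,G} {F}
B E (10): add. Components now {B,D,E,G} {C} {F}
C G (11): add. Components now {B,C,D,E,G} {F}
B G (12): skip — B and G already connected.
D G (13): skip — D and G already connected.
B F (14): add. Components now {B,C,D,E,F,G}
MST edges: B D, E G, B E, C G, B F; total weight 3+4+10+11+14 = 42.

42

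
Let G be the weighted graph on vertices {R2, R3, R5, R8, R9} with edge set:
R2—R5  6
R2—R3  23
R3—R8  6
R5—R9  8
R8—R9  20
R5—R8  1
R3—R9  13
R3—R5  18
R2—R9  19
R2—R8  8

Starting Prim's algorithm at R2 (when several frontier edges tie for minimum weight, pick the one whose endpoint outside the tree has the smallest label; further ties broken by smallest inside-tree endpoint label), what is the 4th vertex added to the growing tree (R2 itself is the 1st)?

Prim, starting at R2.
Step 1: cheapest edge leaving the tree is R2—R5 (6); add R5.
Step 2: cheapest edge leaving the tree is R5—R8 (1); add R8.
Step 3: cheapest edge leaving the tree is R3—R8 (6); add R3.
Step 4: cheapest edge leaving the tree is R5—R9 (8); add R9.
Vertex order: R2, R5, R8, R3, R9. The 4th vertex is R3.

R3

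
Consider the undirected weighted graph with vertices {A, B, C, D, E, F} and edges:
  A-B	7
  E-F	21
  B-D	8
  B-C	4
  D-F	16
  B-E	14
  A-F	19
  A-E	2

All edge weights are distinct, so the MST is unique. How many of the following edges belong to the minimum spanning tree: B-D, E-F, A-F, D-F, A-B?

3

Sort edges by weight, then run Kruskal:
A-E (2): add. Components now {A,E} {B} {C} {D} {F}
B-C (4): add. Components now {A,E} {B,C} {D} {F}
A-B (7): add. Components now {A,B,C,E} {D} {F}
B-D (8): add. Components now {A,B,C,D,E} {F}
B-E (14): skip — B and E already connected.
D-F (16): add. Components now {A,B,C,D,E,F}
MST edge set: {A-E, B-C, A-B, B-D, D-F}.
Of the listed edges, {B-D, D-F, A-B} are in the MST → 3.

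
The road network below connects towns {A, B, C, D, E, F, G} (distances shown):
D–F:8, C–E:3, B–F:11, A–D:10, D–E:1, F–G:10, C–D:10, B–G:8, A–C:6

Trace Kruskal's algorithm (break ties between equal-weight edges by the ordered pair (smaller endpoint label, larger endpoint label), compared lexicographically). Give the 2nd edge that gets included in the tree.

C-E

Sort edges by weight, then run Kruskal:
D–E (1): add. Components now {A} {B} {C} {D,E} {F} {G}
C–E (3): add. Components now {A} {B} {C,D,E} {F} {G}
A–C (6): add. Components now {A,C,D,E} {B} {F} {G}
B–G (8): add. Components now {A,C,D,E} {B,G} {F}
D–F (8): add. Components now {A,C,D,E,F} {B,G}
A–D (10): skip — A and D already connected.
C–D (10): skip — C and D already connected.
F–G (10): add. Components now {A,B,C,D,E,F,G}
The 2nd edge added is C–E.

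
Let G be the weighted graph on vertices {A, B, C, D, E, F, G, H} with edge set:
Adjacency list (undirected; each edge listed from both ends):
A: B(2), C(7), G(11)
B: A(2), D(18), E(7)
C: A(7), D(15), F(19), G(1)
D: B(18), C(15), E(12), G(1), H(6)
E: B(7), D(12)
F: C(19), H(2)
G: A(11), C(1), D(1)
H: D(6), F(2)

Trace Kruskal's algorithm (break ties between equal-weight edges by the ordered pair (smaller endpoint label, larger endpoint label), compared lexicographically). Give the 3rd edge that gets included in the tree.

A-B

Sort edges by weight, then run Kruskal:
C G (1): add — endpoints in different components.
D G (1): add — endpoints in different components.
A B (2): add — endpoints in different components.
F H (2): add — endpoints in different components.
D H (6): add — endpoints in different components.
A C (7): add — endpoints in different components.
B E (7): add — endpoints in different components.
The 3rd edge added is A B.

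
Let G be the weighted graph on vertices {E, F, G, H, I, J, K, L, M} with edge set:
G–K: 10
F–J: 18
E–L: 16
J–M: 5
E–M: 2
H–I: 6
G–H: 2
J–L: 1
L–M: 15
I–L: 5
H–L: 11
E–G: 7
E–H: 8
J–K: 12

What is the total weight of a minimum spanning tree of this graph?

49

Kruskal: consider edges lightest-first.
J–L (1): add — endpoints in different components.
E–M (2): add — endpoints in different components.
G–H (2): add — endpoints in different components.
I–L (5): add — endpoints in different components.
J–M (5): add — endpoints in different components.
H–I (6): add — endpoints in different components.
E–G (7): skip — E and G already connected.
E–H (8): skip — E and H already connected.
G–K (10): add — endpoints in different components.
H–L (11): skip — H and L already connected.
J–K (12): skip — J and K already connected.
L–M (15): skip — L and M already connected.
E–L (16): skip — E and L already connected.
F–J (18): add — endpoints in different components.
MST edges: J–L, E–M, G–H, I–L, J–M, H–I, G–K, F–J; total weight 1+2+2+5+5+6+10+18 = 49.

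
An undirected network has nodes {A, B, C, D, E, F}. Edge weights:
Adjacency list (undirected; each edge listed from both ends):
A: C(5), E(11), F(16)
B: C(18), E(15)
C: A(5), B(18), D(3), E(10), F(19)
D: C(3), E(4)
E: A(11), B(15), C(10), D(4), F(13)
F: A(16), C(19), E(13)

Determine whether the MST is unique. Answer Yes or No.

Yes

Sort edges by weight, then run Kruskal:
C-D (3): add. Components now {A} {B} {C,D} {E} {F}
D-E (4): add. Components now {A} {B} {C,D,E} {F}
A-C (5): add. Components now {A,C,D,E} {B} {F}
C-E (10): skip — C and E already connected.
A-E (11): skip — A and E already connected.
E-F (13): add. Components now {A,C,D,E,F} {B}
B-E (15): add. Components now {A,B,C,D,E,F}
Every non-tree edge has weight strictly greater than the heaviest edge on the tree path between its endpoints, so the MST is unique.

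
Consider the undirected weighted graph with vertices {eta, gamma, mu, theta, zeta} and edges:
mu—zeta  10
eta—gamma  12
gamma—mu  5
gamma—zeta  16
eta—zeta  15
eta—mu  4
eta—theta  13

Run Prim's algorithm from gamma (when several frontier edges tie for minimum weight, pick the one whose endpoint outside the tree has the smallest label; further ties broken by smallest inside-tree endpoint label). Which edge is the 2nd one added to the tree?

Grow the tree from gamma using Prim:
Step 1: frontier [gamma—mu 5, eta—gamma 12, gamma—zeta 16] → take gamma—mu (5); add mu.
Step 2: frontier [eta—gamma 12, gamma—zeta 16, eta—mu 4, mu—zeta 10] → take eta—mu (4); add eta.
Step 3: frontier [eta—theta 13, eta—zeta 15, gamma—zeta 16, mu—zeta 10] → take mu—zeta (10); add zeta.
Step 4: frontier [eta—theta 13] → take eta—theta (13); add theta.
The 2nd edge added is eta—mu.

eta-mu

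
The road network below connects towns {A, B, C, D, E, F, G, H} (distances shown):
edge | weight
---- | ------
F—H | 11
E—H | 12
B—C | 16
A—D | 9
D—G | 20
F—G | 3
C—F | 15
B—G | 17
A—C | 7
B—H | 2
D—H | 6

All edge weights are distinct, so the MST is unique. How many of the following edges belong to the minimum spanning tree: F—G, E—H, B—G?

2

Kruskal's algorithm — process edges by increasing weight (ties by edge label):
B—H (2): add — endpoints in different components.
F—G (3): add — endpoints in different components.
D—H (6): add — endpoints in different components.
A—C (7): add — endpoints in different components.
A—D (9): add — endpoints in different components.
F—H (11): add — endpoints in different components.
E—H (12): add — endpoints in different components.
MST edge set: {B—H, F—G, D—H, A—C, A—D, F—H, E—H}.
Of the listed edges, {F—G, E—H} are in the MST → 2.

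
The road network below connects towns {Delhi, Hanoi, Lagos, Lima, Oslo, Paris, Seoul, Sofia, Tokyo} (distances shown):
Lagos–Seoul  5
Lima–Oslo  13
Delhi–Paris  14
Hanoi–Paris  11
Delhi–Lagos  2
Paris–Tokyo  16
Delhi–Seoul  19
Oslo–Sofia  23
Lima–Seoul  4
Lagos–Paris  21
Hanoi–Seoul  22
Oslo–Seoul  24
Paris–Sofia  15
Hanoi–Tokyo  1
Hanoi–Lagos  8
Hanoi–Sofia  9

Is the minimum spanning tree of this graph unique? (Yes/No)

Yes

Sort edges by weight, then run Kruskal:
Hanoi–Tokyo (1): add — endpoints in different components.
Delhi–Lagos (2): add — endpoints in different components.
Lima–Seoul (4): add — endpoints in different components.
Lagos–Seoul (5): add — endpoints in different components.
Hanoi–Lagos (8): add — endpoints in different components.
Hanoi–Sofia (9): add — endpoints in different components.
Hanoi–Paris (11): add — endpoints in different components.
Lima–Oslo (13): add — endpoints in different components.
Every non-tree edge has weight strictly greater than the heaviest edge on the tree path between its endpoints, so the MST is unique.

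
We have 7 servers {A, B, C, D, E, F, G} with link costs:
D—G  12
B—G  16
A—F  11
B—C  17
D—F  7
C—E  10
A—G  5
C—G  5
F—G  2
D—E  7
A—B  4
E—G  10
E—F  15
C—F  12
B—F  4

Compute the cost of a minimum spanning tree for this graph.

Prim's algorithm from C:
Step 1: cheapest edge leaving the tree is C—G (5); add G.
Step 2: cheapest edge leaving the tree is F—G (2); add F.
Step 3: cheapest edge leaving the tree is B—F (4); add B.
Step 4: cheapest edge leaving the tree is A—B (4); add A.
Step 5: cheapest edge leaving the tree is D—F (7); add D.
Step 6: cheapest edge leaving the tree is D—E (7); add E.
MST edges: C—G, F—G, B—F, A—B, D—F, D—E; total weight 5+2+4+4+7+7 = 29.

29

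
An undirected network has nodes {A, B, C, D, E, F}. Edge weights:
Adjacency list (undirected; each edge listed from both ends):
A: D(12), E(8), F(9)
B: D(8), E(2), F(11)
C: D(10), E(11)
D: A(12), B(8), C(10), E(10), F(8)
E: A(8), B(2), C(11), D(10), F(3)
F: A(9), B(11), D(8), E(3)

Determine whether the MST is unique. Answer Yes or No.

Sort edges by weight, then run Kruskal:
B-E (2): add — endpoints in different components.
E-F (3): add — endpoints in different components.
A-E (8): add — endpoints in different components.
B-D (8): add — endpoints in different components.
D-F (8): skip — D and F already connected.
A-F (9): skip — A and F already connected.
C-D (10): add — endpoints in different components.
Non-tree edge D-F has weight 8, equal to the heaviest edge on its tree cycle — swapping gives another MST of the same weight. Not unique.

No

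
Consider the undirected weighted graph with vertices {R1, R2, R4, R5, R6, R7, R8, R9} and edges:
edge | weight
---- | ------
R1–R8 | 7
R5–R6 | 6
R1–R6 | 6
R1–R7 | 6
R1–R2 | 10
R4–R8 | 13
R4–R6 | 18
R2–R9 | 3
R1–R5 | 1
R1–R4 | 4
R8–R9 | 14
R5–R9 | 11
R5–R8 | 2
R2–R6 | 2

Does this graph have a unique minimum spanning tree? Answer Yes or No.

Kruskal's algorithm — process edges by increasing weight (ties by edge label):
R1–R5 (1): add — endpoints in different components.
R2–R6 (2): add — endpoints in different components.
R5–R8 (2): add — endpoints in different components.
R2–R9 (3): add — endpoints in different components.
R1–R4 (4): add — endpoints in different components.
R1–R6 (6): add — endpoints in different components.
R1–R7 (6): add — endpoints in different components.
Non-tree edge R5–R6 has weight 6, equal to the heaviest edge on its tree cycle — swapping gives another MST of the same weight. Not unique.

No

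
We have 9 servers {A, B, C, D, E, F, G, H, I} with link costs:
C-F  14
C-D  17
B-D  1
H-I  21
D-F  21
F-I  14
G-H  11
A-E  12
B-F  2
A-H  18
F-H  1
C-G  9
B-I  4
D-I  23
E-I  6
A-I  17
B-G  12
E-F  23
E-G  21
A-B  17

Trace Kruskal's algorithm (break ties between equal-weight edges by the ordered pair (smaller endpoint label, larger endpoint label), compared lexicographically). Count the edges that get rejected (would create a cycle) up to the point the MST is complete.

Kruskal's algorithm — process edges by increasing weight (ties by edge label):
B-D (1): add — endpoints in different components.
F-H (1): add — endpoints in different components.
B-F (2): add — endpoints in different components.
B-I (4): add — endpoints in different components.
E-I (6): add — endpoints in different components.
C-G (9): add — endpoints in different components.
G-H (11): add — endpoints in different components.
A-E (12): add — endpoints in different components.
Edges rejected before the tree was complete: 0.

0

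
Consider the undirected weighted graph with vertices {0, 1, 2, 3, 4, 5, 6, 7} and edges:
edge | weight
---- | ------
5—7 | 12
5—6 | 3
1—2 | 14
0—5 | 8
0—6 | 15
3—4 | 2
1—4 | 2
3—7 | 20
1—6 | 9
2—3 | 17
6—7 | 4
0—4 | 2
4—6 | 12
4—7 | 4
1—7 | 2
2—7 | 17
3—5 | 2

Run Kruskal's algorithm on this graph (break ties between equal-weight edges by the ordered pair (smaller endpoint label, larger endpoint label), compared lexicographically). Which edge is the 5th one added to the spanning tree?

3-5

Sort edges by weight, then run Kruskal:
0—4 (2): add — endpoints in different components.
1—4 (2): add — endpoints in different components.
1—7 (2): add — endpoints in different components.
3—4 (2): add — endpoints in different components.
3—5 (2): add — endpoints in different components.
5—6 (3): add — endpoints in different components.
4—7 (4): skip — 4 and 7 already connected.
6—7 (4): skip — 6 and 7 already connected.
0—5 (8): skip — 0 and 5 already connected.
1—6 (9): skip — 1 and 6 already connected.
4—6 (12): skip — 4 and 6 already connected.
5—7 (12): skip — 5 and 7 already connected.
1—2 (14): add — endpoints in different components.
The 5th edge added is 3—5.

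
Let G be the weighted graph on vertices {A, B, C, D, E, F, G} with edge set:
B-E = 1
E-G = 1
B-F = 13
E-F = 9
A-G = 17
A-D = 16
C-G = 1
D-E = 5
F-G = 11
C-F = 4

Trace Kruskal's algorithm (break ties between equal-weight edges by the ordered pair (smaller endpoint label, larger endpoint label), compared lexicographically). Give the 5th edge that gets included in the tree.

Kruskal's algorithm — process edges by increasing weight (ties by edge label):
B-E (1): add — endpoints in different components.
C-G (1): add — endpoints in different components.
E-G (1): add — endpoints in different components.
C-F (4): add — endpoints in different components.
D-E (5): add — endpoints in different components.
E-F (9): skip — E and F already connected.
F-G (11): skip — F and G already connected.
B-F (13): skip — B and F already connected.
A-D (16): add — endpoints in different components.
The 5th edge added is D-E.

D-E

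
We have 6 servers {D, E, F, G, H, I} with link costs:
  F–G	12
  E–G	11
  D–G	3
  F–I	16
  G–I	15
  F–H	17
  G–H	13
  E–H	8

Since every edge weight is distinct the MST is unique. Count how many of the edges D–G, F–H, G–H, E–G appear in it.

2

Kruskal: consider edges lightest-first.
D–G (3): add. Components now {D,G} {E} {F} {H} {I}
E–H (8): add. Components now {D,G} {E,H} {F} {I}
E–G (11): add. Components now {D,E,G,H} {F} {I}
F–G (12): add. Components now {D,E,F,G,H} {I}
G–H (13): skip — G and H already connected.
G–I (15): add. Components now {D,E,F,G,H,I}
MST edge set: {D–G, E–H, E–G, F–G, G–I}.
Of the listed edges, {D–G, E–G} are in the MST → 2.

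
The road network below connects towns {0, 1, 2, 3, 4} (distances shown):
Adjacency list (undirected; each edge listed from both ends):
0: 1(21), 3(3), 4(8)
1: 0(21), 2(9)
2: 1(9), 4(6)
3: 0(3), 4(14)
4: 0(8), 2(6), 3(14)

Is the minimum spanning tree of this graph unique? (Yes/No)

Kruskal's algorithm — process edges by increasing weight (ties by edge label):
0–3 (3): add — endpoints in different components.
2–4 (6): add — endpoints in different components.
0–4 (8): add — endpoints in different components.
1–2 (9): add — endpoints in different components.
Every non-tree edge has weight strictly greater than the heaviest edge on the tree path between its endpoints, so the MST is unique.

Yes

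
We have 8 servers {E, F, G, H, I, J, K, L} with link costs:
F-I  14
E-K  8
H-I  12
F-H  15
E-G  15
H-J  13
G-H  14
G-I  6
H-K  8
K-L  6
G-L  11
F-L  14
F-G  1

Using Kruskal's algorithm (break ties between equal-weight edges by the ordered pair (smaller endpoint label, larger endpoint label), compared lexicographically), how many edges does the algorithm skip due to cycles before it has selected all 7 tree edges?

Kruskal's algorithm — process edges by increasing weight (ties by edge label):
F-G (1): add — endpoints in different components.
G-I (6): add — endpoints in different components.
K-L (6): add — endpoints in different components.
E-K (8): add — endpoints in different components.
H-K (8): add — endpoints in different components.
G-L (11): add — endpoints in different components.
H-I (12): skip — H and I already connected.
H-J (13): add — endpoints in different components.
Edges rejected before the tree was complete: 1.

1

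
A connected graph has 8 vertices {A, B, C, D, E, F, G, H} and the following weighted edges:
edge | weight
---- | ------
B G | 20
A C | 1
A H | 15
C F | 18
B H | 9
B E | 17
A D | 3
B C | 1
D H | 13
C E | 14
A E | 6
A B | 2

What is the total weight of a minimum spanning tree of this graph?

Grow the tree from H using Prim:
Step 1: cheapest edge leaving the tree is B H (9); add B.
Step 2: cheapest edge leaving the tree is B C (1); add C.
Step 3: cheapest edge leaving the tree is A C (1); add A.
Step 4: cheapest edge leaving the tree is A D (3); add D.
Step 5: cheapest edge leaving the tree is A E (6); add E.
Step 6: cheapest edge leaving the tree is C F (18); add F.
Step 7: cheapest edge leaving the tree is B G (20); add G.
MST edges: B H, B C, A C, A D, A E, C F, B G; total weight 9+1+1+3+6+18+20 = 58.

58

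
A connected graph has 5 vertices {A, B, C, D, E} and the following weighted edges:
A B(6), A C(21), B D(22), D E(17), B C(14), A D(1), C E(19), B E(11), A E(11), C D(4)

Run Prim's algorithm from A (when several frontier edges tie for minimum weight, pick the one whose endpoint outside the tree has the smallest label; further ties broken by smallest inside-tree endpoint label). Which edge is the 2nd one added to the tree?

Prim's algorithm from A:
Step 1: cheapest edge leaving the tree is A D (1); add D.
Step 2: cheapest edge leaving the tree is C D (4); add C.
Step 3: cheapest edge leaving the tree is A B (6); add B.
Step 4: cheapest edge leaving the tree is A E (11); add E.
The 2nd edge added is C D.

C-D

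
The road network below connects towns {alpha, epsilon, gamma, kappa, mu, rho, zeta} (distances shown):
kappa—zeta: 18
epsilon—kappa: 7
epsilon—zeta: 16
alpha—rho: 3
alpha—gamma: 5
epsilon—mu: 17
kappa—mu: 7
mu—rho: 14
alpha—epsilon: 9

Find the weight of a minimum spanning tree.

Grow the tree from rho using Prim:
Step 1: frontier [alpha—rho 3, mu—rho 14] → take alpha—rho (3); add alpha.
Step 2: frontier [alpha—gamma 5, alpha—epsilon 9, mu—rho 14] → take alpha—gamma (5); add gamma.
Step 3: frontier [alpha—epsilon 9, mu—rho 14] → take alpha—epsilon (9); add epsilon.
Step 4: frontier [epsilon—kappa 7, epsilon—zeta 16, epsilon—mu 17, mu—rho 14] → take epsilon—kappa (7); add kappa.
Step 5: frontier [epsilon—zeta 16, epsilon—mu 17, kappa—mu 7, kappa—zeta 18, mu—rho 14] → take kappa—mu (7); add mu.
Step 6: frontier [epsilon—zeta 16, kappa—zeta 18] → take epsilon—zeta (16); add zeta.
MST edges: alpha—rho, alpha—gamma, alpha—epsilon, epsilon—kappa, kappa—mu, epsilon—zeta; total weight 3+5+9+7+7+16 = 47.

47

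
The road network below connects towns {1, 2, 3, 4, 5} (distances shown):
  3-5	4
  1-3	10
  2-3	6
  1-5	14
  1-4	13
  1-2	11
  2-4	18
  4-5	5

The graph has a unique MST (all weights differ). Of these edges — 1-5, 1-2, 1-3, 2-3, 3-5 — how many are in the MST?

3

Kruskal: consider edges lightest-first.
3-5 (4): add — endpoints in different components.
4-5 (5): add — endpoints in different components.
2-3 (6): add — endpoints in different components.
1-3 (10): add — endpoints in different components.
MST edge set: {3-5, 4-5, 2-3, 1-3}.
Of the listed edges, {1-3, 2-3, 3-5} are in the MST → 3.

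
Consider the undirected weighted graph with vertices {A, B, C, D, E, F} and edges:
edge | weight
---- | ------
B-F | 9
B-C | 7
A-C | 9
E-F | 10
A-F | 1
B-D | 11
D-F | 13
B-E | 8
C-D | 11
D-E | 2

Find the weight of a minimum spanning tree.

27

Grow the tree from A using Prim:
Step 1: cheapest edge leaving the tree is A-F (1); add F.
Step 2: cheapest edge leaving the tree is B-F (9); add B.
Step 3: cheapest edge leaving the tree is B-C (7); add C.
Step 4: cheapest edge leaving the tree is B-E (8); add E.
Step 5: cheapest edge leaving the tree is D-E (2); add D.
MST edges: A-F, B-F, B-C, B-E, D-E; total weight 1+9+7+8+2 = 27.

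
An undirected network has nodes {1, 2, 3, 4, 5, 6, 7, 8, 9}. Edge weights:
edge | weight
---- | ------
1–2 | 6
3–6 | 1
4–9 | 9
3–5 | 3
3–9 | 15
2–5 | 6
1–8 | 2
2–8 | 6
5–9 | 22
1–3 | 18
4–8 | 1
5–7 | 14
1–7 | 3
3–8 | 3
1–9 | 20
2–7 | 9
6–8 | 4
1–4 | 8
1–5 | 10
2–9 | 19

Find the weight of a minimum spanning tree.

Sort edges by weight, then run Kruskal:
3–6 (1): add — endpoints in different components.
4–8 (1): add — endpoints in different components.
1–8 (2): add — endpoints in different components.
1–7 (3): add — endpoints in different components.
3–5 (3): add — endpoints in different components.
3–8 (3): add — endpoints in different components.
6–8 (4): skip — 6 and 8 already connected.
1–2 (6): add — endpoints in different components.
2–5 (6): skip — 2 and 5 already connected.
2–8 (6): skip — 2 and 8 already connected.
1–4 (8): skip — 1 and 4 already connected.
2–7 (9): skip — 2 and 7 already connected.
4–9 (9): add — endpoints in different components.
MST edges: 3–6, 4–8, 1–8, 1–7, 3–5, 3–8, 1–2, 4–9; total weight 1+1+2+3+3+3+6+9 = 28.

28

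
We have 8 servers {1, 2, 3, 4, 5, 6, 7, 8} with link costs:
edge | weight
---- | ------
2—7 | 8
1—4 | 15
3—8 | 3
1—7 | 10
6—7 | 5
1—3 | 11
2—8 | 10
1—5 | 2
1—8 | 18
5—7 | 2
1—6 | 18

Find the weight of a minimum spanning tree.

Kruskal's algorithm — process edges by increasing weight (ties by edge label):
1—5 (2): add — endpoints in different components.
5—7 (2): add — endpoints in different components.
3—8 (3): add — endpoints in different components.
6—7 (5): add — endpoints in different components.
2—7 (8): add — endpoints in different components.
1—7 (10): skip — 1 and 7 already connected.
2—8 (10): add — endpoints in different components.
1—3 (11): skip — 1 and 3 already connected.
1—4 (15): add — endpoints in different components.
MST edges: 1—5, 5—7, 3—8, 6—7, 2—7, 2—8, 1—4; total weight 2+2+3+5+8+10+15 = 45.

45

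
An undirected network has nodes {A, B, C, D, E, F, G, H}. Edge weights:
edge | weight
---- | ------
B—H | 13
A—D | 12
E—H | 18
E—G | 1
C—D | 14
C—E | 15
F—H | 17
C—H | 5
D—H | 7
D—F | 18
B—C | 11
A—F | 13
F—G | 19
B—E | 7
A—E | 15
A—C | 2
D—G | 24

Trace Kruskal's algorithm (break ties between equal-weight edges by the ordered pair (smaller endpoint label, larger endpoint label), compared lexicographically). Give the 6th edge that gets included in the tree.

Sort edges by weight, then run Kruskal:
E—G (1): add — endpoints in different components.
A—C (2): add — endpoints in different components.
C—H (5): add — endpoints in different components.
B—E (7): add — endpoints in different components.
D—H (7): add — endpoints in different components.
B—C (11): add — endpoints in different components.
A—D (12): skip — A and D already connected.
A—F (13): add — endpoints in different components.
The 6th edge added is B—C.

B-C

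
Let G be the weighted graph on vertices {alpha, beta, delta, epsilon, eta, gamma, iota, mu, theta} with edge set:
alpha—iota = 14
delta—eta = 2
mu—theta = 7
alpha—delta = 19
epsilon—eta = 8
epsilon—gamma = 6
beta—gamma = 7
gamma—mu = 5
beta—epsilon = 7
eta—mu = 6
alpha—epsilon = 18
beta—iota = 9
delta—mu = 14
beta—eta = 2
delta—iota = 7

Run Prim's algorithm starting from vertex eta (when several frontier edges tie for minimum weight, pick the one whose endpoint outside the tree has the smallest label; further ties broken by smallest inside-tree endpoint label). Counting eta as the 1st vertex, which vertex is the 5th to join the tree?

gamma

Prim, starting at eta.
Step 1: cheapest edge leaving the tree is beta—eta (2); add beta.
Step 2: cheapest edge leaving the tree is delta—eta (2); add delta.
Step 3: cheapest edge leaving the tree is eta—mu (6); add mu.
Step 4: cheapest edge leaving the tree is gamma—mu (5); add gamma.
Step 5: cheapest edge leaving the tree is epsilon—gamma (6); add epsilon.
Step 6: cheapest edge leaving the tree is delta—iota (7); add iota.
Step 7: cheapest edge leaving the tree is mu—theta (7); add theta.
Step 8: cheapest edge leaving the tree is alpha—iota (14); add alpha.
Vertex order: eta, beta, delta, mu, gamma, epsilon, iota, theta, alpha. The 5th vertex is gamma.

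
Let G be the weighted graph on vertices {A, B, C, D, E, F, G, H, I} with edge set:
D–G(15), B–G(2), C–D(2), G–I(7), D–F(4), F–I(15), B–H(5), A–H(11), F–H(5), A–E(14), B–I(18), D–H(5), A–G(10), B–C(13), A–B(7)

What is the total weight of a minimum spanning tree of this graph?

46

Grow the tree from I using Prim:
Step 1: cheapest edge leaving the tree is G–I (7); add G.
Step 2: cheapest edge leaving the tree is B–G (2); add B.
Step 3: cheapest edge leaving the tree is B–H (5); add H.
Step 4: cheapest edge leaving the tree is D–H (5); add D.
Step 5: cheapest edge leaving the tree is C–D (2); add C.
Step 6: cheapest edge leaving the tree is D–F (4); add F.
Step 7: cheapest edge leaving the tree is A–B (7); add A.
Step 8: cheapest edge leaving the tree is A–E (14); add E.
MST edges: G–I, B–G, B–H, D–H, C–D, D–F, A–B, A–E; total weight 7+2+5+5+2+4+7+14 = 46.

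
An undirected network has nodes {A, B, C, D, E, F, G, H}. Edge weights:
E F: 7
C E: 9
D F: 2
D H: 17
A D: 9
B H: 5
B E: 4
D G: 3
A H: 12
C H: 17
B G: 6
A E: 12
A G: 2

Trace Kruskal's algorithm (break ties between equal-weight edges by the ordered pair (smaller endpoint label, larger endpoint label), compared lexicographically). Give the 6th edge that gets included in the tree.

Sort edges by weight, then run Kruskal:
A G (2): add — endpoints in different components.
D F (2): add — endpoints in different components.
D G (3): add — endpoints in different components.
B E (4): add — endpoints in different components.
B H (5): add — endpoints in different components.
B G (6): add — endpoints in different components.
E F (7): skip — E and F already connected.
A D (9): skip — A and D already connected.
C E (9): add — endpoints in different components.
The 6th edge added is B G.

B-G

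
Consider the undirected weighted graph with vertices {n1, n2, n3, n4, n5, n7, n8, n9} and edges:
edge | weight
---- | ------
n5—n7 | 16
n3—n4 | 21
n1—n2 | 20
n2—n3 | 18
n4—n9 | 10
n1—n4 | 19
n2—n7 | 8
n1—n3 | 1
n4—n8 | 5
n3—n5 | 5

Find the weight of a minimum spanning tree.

64

Kruskal's algorithm — process edges by increasing weight (ties by edge label):
n1—n3 (1): add — endpoints in different components.
n3—n5 (5): add — endpoints in different components.
n4—n8 (5): add — endpoints in different components.
n2—n7 (8): add — endpoints in different components.
n4—n9 (10): add — endpoints in different components.
n5—n7 (16): add — endpoints in different components.
n2—n3 (18): skip — n3 and n2 already connected.
n1—n4 (19): add — endpoints in different components.
MST edges: n1—n3, n3—n5, n4—n8, n2—n7, n4—n9, n5—n7, n1—n4; total weight 1+5+5+8+10+16+19 = 64.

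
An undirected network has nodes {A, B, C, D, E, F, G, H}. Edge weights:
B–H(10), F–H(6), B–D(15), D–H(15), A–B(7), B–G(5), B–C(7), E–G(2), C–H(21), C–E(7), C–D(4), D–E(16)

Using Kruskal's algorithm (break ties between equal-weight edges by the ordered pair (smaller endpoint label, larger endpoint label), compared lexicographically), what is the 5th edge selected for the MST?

A-B

Kruskal: consider edges lightest-first.
E–G (2): add — endpoints in different components.
C–D (4): add — endpoints in different components.
B–G (5): add — endpoints in different components.
F–H (6): add — endpoints in different components.
A–B (7): add — endpoints in different components.
B–C (7): add — endpoints in different components.
C–E (7): skip — C and E already connected.
B–H (10): add — endpoints in different components.
The 5th edge added is A–B.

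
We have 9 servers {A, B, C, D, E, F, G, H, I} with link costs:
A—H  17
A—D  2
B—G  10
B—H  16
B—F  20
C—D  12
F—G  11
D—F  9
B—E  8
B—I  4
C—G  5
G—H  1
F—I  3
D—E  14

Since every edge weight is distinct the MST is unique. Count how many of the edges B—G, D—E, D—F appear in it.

2

Kruskal: consider edges lightest-first.
G—H (1): add — endpoints in different components.
A—D (2): add — endpoints in different components.
F—I (3): add — endpoints in different components.
B—I (4): add — endpoints in different components.
C—G (5): add — endpoints in different components.
B—E (8): add — endpoints in different components.
D—F (9): add — endpoints in different components.
B—G (10): add — endpoints in different components.
MST edge set: {G—H, A—D, F—I, B—I, C—G, B—E, D—F, B—G}.
Of the listed edges, {B—G, D—F} are in the MST → 2.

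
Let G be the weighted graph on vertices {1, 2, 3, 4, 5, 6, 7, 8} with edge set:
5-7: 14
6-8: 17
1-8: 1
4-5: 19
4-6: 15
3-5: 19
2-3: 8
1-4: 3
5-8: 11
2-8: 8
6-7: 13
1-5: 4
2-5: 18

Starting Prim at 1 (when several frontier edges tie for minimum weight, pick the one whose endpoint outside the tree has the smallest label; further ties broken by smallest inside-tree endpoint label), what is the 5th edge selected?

Grow the tree from 1 using Prim:
Step 1: cheapest edge leaving the tree is 1-8 (1); add 8.
Step 2: cheapest edge leaving the tree is 1-4 (3); add 4.
Step 3: cheapest edge leaving the tree is 1-5 (4); add 5.
Step 4: cheapest edge leaving the tree is 2-8 (8); add 2.
Step 5: cheapest edge leaving the tree is 2-3 (8); add 3.
Step 6: cheapest edge leaving the tree is 5-7 (14); add 7.
Step 7: cheapest edge leaving the tree is 6-7 (13); add 6.
The 5th edge added is 2-3.

2-3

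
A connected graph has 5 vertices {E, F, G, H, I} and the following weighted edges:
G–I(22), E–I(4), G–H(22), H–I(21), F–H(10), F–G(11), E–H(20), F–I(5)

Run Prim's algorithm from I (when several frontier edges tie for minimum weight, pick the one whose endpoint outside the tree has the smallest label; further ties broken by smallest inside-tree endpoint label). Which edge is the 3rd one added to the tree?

Prim, starting at I.
Step 1: frontier [E–I 4, F–I 5, H–I 21, G–I 22] → take E–I (4); add E.
Step 2: frontier [E–H 20, F–I 5, H–I 21, G–I 22] → take F–I (5); add F.
Step 3: frontier [E–H 20, F–H 10, F–G 11, H–I 21, G–I 22] → take F–H (10); add H.
Step 4: frontier [F–G 11, G–H 22, G–I 22] → take F–G (11); add G.
The 3rd edge added is F–H.

F-H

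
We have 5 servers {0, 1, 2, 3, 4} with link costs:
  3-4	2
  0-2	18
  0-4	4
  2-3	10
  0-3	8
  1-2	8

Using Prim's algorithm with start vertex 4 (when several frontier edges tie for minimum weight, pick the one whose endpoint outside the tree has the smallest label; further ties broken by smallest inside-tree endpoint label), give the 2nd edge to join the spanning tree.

0-4

Prim's algorithm from 4:
Step 1: cheapest edge leaving the tree is 3-4 (2); add 3.
Step 2: cheapest edge leaving the tree is 0-4 (4); add 0.
Step 3: cheapest edge leaving the tree is 2-3 (10); add 2.
Step 4: cheapest edge leaving the tree is 1-2 (8); add 1.
The 2nd edge added is 0-4.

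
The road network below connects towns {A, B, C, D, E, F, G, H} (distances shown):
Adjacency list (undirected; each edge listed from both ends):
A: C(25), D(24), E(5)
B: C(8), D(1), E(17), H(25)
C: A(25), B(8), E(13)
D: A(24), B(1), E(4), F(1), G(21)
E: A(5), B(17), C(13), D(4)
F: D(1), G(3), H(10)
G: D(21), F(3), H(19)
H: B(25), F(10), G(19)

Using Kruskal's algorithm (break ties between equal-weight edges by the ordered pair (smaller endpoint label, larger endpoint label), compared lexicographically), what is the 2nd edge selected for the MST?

Kruskal's algorithm — process edges by increasing weight (ties by edge label):
B–D (1): add — endpoints in different components.
D–F (1): add — endpoints in different components.
F–G (3): add — endpoints in different components.
D–E (4): add — endpoints in different components.
A–E (5): add — endpoints in different components.
B–C (8): add — endpoints in different components.
F–H (10): add — endpoints in different components.
The 2nd edge added is D–F.

D-F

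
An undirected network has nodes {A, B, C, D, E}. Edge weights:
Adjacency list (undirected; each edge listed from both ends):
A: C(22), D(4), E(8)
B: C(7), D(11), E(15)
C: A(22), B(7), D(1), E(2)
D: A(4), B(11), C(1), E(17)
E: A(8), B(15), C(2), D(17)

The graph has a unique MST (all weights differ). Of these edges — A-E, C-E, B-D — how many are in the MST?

1

Kruskal's algorithm — process edges by increasing weight (ties by edge label):
C-D (1): add. Components now {A} {B} {C,D} {E}
C-E (2): add. Components now {A} {B} {C,D,E}
A-D (4): add. Components now {A,C,D,E} {B}
B-C (7): add. Components now {A,B,C,D,E}
MST edge set: {C-D, C-E, A-D, B-C}.
Of the listed edges, {C-E} are in the MST → 1.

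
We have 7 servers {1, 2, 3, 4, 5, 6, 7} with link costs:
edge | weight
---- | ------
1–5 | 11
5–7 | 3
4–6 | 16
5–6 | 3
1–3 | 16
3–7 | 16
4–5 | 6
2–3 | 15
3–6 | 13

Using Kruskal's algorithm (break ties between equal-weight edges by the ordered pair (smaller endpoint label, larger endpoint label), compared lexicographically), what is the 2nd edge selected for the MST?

5-7

Sort edges by weight, then run Kruskal:
5–6 (3): add. Components now {1} {2} {3} {4} {5,6} {7}
5–7 (3): add. Components now {1} {2} {3} {4} {5,6,7}
4–5 (6): add. Components now {1} {2} {3} {4,5,6,7}
1–5 (11): add. Components now {1,4,5,6,7} {2} {3}
3–6 (13): add. Components now {1,3,4,5,6,7} {2}
2–3 (15): add. Components now {1,2,3,4,5,6,7}
The 2nd edge added is 5–7.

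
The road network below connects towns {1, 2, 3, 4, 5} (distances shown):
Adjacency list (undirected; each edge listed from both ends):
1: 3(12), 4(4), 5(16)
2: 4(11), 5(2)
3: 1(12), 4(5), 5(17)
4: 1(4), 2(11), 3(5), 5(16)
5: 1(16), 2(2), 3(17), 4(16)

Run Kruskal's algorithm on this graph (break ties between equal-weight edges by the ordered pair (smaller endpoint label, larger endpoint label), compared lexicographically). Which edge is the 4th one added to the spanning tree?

2-4

Sort edges by weight, then run Kruskal:
2–5 (2): add — endpoints in different components.
1–4 (4): add — endpoints in different components.
3–4 (5): add — endpoints in different components.
2–4 (11): add — endpoints in different components.
The 4th edge added is 2–4.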